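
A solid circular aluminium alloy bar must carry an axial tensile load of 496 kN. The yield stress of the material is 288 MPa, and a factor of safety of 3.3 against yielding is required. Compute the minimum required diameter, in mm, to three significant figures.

d = 85.1 mm

Allowable stress σ_allow = 288/3.3 = 87.27 MPa.
Required area A = F/σ_allow = 496000/87.27 = 5683 mm².
A = πd²/4 → d = √(4A/π) = 85.07 mm.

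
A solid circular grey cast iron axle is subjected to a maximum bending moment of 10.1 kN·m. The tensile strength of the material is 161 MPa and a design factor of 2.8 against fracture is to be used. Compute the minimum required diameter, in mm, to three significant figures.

d = 121 mm

σ_allow = 161/2.8 = 57.50 MPa.
For a solid circular section σ = 32M/(πd³), so d³ = 32M/(π σ_allow) = 32×1.0100×10^7/(π×57.50) = 1.789×10^6 mm³.
d = 121.4 mm.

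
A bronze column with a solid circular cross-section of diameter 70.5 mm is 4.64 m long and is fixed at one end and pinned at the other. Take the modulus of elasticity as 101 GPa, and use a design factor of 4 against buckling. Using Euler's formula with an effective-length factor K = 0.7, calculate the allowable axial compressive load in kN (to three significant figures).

I = πd⁴/64 = π×70.5⁴/64 = 1.213×10^6 mm⁴.
Effective length L_e = KL = 0.7×4.64 m = 3248 mm.
Euler critical load P_cr = π²EI/L_e² = π²×101000×1.213×10^6/3248² = 114600 N.
P_allow = P_cr/n = 114600/4 = 28650 N.

P_allow = 28.6 kN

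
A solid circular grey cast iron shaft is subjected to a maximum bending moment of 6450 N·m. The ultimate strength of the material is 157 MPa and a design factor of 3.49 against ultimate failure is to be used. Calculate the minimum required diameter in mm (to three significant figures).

σ_allow = 157/3.49 = 44.99 MPa.
For a solid circular section σ = 32M/(πd³), so d³ = 32M/(π σ_allow) = 32×6450000/(π×44.99) = 1.460×10^6 mm³.
d = 113.5 mm.

d = 113 mm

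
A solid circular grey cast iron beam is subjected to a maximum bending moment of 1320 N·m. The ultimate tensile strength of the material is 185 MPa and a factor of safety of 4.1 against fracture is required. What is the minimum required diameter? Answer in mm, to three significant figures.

d = 66.8 mm

σ_allow = 185/4.1 = 45.12 MPa.
For a solid circular section σ = 32M/(πd³), so d³ = 32M/(π σ_allow) = 32×1320000/(π×45.12) = 298000 mm³.
d = 66.79 mm.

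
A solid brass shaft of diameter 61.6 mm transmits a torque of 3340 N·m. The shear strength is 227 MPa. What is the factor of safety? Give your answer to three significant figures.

τ = 16T/(πd³) = 16×3340000/(π×61.6³) = 72.77 MPa.
n = τ_limit/τ = 227/72.77 = 3.119.

n = 3.12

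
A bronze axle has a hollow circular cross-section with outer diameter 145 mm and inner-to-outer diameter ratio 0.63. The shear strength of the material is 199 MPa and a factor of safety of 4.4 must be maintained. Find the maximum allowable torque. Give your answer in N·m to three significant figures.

τ_allow = 199/4.4 = 45.23 MPa.
For a hollow shaft T_allow = τ_allow·πd_o³(1−k⁴)/16 with 1−k⁴ = 0.8425, so πd_o³(1−k⁴)/16 = 504300 mm³.
T_allow = 45.23×504300 = 2.281×10^7 N·mm = 22810 N·m.

T_allow = 22800 N·m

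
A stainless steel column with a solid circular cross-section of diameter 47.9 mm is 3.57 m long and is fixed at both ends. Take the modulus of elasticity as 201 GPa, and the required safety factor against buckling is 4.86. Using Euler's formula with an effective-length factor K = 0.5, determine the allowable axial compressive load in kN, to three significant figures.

P_allow = 33.1 kN

I = πd⁴/64 = π×47.9⁴/64 = 258400 mm⁴.
Effective length L_e = KL = 0.5×3.57 m = 1785 mm.
Euler critical load P_cr = π²EI/L_e² = π²×201000×258400/1785² = 160900 N.
P_allow = P_cr/n = 160900/4.86 = 33110 N.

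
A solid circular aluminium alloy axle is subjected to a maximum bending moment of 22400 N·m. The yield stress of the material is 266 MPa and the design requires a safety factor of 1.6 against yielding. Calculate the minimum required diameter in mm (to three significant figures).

σ_allow = 266/1.6 = 166.2 MPa.
For a solid circular section σ = 32M/(πd³), so d³ = 32M/(π σ_allow) = 32×2.2400×10^7/(π×166.2) = 1.372×10^6 mm³.
d = 111.1 mm.

d = 111 mm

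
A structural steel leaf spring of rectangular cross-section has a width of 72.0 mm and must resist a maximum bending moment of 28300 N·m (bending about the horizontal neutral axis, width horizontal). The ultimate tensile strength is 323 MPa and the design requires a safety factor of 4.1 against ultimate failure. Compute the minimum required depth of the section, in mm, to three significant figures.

σ_allow = 323/4.1 = 78.78 MPa.
For a rectangular section σ = 6M/(bh²), so h² = 6M/(b σ_allow) = 6×2.8300×10^7/(72.0×78.78) = 29940 mm².
h = 173.0 mm.

h = 173 mm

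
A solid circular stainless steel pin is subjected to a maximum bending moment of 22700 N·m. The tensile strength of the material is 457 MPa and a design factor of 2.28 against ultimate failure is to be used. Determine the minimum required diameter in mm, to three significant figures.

σ_allow = 457/2.28 = 200.4 MPa.
For a solid circular section σ = 32M/(πd³), so d³ = 32M/(π σ_allow) = 32×2.2700×10^7/(π×200.4) = 1.154×10^6 mm³.
d = 104.9 mm.

d = 105 mm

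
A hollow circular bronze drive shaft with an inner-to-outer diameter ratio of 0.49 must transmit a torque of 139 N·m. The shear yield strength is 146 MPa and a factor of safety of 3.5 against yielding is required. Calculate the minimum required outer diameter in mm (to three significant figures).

d_o = 26.2 mm

τ_allow = 146/3.5 = 41.71 MPa.
For a hollow shaft τ = 16T/[πd_o³(1−k⁴)] with k = 0.49, so 1−k⁴ = 0.9424.
d_o³ = 16T/[π τ_allow (1−k⁴)] = 16×139000/(π×41.71×0.9424) = 18010 mm³.
d_o = 26.21 mm.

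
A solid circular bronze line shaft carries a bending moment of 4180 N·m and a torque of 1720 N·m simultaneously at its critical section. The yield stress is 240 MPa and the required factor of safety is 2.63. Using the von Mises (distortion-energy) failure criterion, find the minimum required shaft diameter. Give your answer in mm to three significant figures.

d = 79.1 mm

σ_allow = σ_y/n = 240/2.63 = 91.25 MPa.
For a solid shaft σ_b = 32M/(πd³) and τ = 16T/(πd³), so the von Mises stress is σ' = (16/πd³)·√(4M²+3T²).
√(4M²+3T²) = √(4×(4.180×10^6)² + 3×(1.720×10^6)²) = 8.875×10^6 N·mm.
d³ = 16×8.875×10^6/(π×91.25) = 495300 mm³.
d = 79.12 mm.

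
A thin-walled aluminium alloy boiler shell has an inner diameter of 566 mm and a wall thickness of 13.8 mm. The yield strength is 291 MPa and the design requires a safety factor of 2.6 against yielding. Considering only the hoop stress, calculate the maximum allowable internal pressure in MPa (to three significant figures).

p_allow = 5.46 MPa

σ_allow = 291/2.6 = 111.9 MPa.
σ_h = pD/(2t) → p_allow = 2σ_allow t/D = 2×111.9×13.8/566 = 5.458 MPa.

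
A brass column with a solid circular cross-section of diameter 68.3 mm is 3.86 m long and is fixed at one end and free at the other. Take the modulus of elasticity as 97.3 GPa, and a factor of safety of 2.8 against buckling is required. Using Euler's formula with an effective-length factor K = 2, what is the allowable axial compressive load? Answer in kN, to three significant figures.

P_allow = 6.15 kN

I = πd⁴/64 = π×68.3⁴/64 = 1.068×10^6 mm⁴.
Effective length L_e = KL = 2×3.86 m = 7720 mm.
Euler critical load P_cr = π²EI/L_e² = π²×97300×1.068×10^6/7720² = 17210 N.
P_allow = P_cr/n = 17210/2.8 = 6147 N.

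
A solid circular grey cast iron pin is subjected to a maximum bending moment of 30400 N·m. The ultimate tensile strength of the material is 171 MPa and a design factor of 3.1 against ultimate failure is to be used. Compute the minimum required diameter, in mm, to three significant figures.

d = 178 mm

σ_allow = 171/3.1 = 55.16 MPa.
For a solid circular section σ = 32M/(πd³), so d³ = 32M/(π σ_allow) = 32×3.0400×10^7/(π×55.16) = 5.614×10^6 mm³.
d = 177.7 mm.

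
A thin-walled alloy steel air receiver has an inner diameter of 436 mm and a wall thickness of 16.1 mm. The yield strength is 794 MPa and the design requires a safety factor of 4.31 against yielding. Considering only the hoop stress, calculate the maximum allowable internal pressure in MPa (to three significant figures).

σ_allow = 794/4.31 = 184.2 MPa.
σ_h = pD/(2t) → p_allow = 2σ_allow t/D = 2×184.2×16.1/436 = 13.61 MPa.

p_allow = 13.6 MPa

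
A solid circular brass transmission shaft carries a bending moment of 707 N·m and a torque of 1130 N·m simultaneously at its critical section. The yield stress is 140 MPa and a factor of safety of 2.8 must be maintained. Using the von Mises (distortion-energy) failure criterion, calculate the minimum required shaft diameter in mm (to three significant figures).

d = 62.7 mm

σ_allow = σ_y/n = 140/2.8 = 50.00 MPa.
For a solid shaft σ_b = 32M/(πd³) and τ = 16T/(πd³), so the von Mises stress is σ' = (16/πd³)·√(4M²+3T²).
√(4M²+3T²) = √(4×(707000)² + 3×(1.130×10^6)²) = 2.415×10^6 N·mm.
d³ = 16×2.415×10^6/(π×50.00) = 245900 mm³.
d = 62.65 mm.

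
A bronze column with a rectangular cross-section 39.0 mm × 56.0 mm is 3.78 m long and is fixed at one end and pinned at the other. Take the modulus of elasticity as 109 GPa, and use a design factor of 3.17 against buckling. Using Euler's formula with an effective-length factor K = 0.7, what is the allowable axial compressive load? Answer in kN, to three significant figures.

Buckling occurs about the weak axis: I_min = h·b³/12 = 56.0×39.0³/12 = 276800 mm⁴ (b = 39.0 mm is the smaller dimension).
Effective length L_e = KL = 0.7×3.78 m = 2646 mm.
Euler critical load P_cr = π²EI/L_e² = π²×109000×276800/2646² = 42540 N.
P_allow = P_cr/n = 42540/3.17 = 13420 N.

P_allow = 13.4 kN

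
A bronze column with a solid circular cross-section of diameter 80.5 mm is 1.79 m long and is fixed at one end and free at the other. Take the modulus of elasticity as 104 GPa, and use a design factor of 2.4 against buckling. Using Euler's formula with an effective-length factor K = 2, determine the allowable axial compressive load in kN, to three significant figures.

I = πd⁴/64 = π×80.5⁴/64 = 2.061×10^6 mm⁴.
Effective length L_e = KL = 2×1.79 m = 3580 mm.
Euler critical load P_cr = π²EI/L_e² = π²×104000×2.061×10^6/3580² = 165100 N.
P_allow = P_cr/n = 165100/2.4 = 68790 N.

P_allow = 68.8 kN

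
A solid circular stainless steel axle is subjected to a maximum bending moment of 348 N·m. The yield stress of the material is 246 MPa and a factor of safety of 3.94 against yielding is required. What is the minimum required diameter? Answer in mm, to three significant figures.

σ_allow = 246/3.94 = 62.44 MPa.
For a solid circular section σ = 32M/(πd³), so d³ = 32M/(π σ_allow) = 32×348000/(π×62.44) = 56770 mm³.
d = 38.43 mm.

d = 38.4 mm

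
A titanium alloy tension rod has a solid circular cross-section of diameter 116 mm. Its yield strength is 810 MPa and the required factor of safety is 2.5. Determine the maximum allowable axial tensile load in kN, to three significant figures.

F_allow = 3420 kN

σ_allow = 810/2.5 = 324.0 MPa.
A = πd²/4 = π×116²/4 = 10570 mm².
F_allow = σ_allow × A = 324.0×10570 = 3.424×10^6 N.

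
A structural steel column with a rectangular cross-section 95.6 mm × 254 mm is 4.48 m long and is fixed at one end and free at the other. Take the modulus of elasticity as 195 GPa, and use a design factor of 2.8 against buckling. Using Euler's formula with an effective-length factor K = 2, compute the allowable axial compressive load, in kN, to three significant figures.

Buckling occurs about the weak axis: I_min = h·b³/12 = 254×95.6³/12 = 1.849×10^7 mm⁴ (b = 95.6 mm is the smaller dimension).
Effective length L_e = KL = 2×4.48 m = 8960 mm.
Euler critical load P_cr = π²EI/L_e² = π²×195000×1.849×10^7/8960² = 443300 N.
P_allow = P_cr/n = 443300/2.8 = 158300 N.

P_allow = 158 kN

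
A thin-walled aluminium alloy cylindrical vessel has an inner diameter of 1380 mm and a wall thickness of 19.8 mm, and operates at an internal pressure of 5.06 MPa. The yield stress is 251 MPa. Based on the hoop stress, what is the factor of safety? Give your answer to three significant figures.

n = 1.42

σ_h = pD/(2t) = 5.06×1380/(2×19.8) = 176.3 MPa.
n = 251/176.3 = 1.423.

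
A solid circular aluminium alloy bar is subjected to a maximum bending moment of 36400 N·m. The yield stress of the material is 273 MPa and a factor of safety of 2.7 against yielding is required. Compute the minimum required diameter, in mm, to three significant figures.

d = 154 mm

σ_allow = 273/2.7 = 101.1 MPa.
For a solid circular section σ = 32M/(πd³), so d³ = 32M/(π σ_allow) = 32×3.6400×10^7/(π×101.1) = 3.667×10^6 mm³.
d = 154.2 mm.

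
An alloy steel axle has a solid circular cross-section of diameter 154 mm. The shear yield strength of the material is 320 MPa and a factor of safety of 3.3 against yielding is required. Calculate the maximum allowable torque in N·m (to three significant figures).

T_allow = 69500 N·m

τ_allow = 320/3.3 = 96.97 MPa.
For a solid shaft T_allow = τ_allow·πd³/16; πd³/16 = π×154³/16 = 717100 mm³.
T_allow = 96.97×717100 = 6.954×10^7 N·mm = 69540 N·m.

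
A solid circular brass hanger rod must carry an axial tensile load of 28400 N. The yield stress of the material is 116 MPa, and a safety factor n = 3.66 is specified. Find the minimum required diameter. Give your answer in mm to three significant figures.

Allowable stress σ_allow = 116/3.66 = 31.69 MPa.
Required area A = F/σ_allow = 28400/31.69 = 896.1 mm².
A = πd²/4 → d = √(4A/π) = 33.78 mm.

d = 33.8 mm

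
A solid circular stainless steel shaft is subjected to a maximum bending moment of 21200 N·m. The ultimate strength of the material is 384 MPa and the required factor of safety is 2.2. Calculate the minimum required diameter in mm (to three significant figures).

d = 107 mm

σ_allow = 384/2.2 = 174.5 MPa.
For a solid circular section σ = 32M/(πd³), so d³ = 32M/(π σ_allow) = 32×2.1200×10^7/(π×174.5) = 1.237×10^6 mm³.
d = 107.4 mm.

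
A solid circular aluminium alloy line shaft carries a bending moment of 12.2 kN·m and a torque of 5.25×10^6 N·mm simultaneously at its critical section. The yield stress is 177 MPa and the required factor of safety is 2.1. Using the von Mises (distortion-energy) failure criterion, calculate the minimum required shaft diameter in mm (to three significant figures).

d = 116 mm

σ_allow = σ_y/n = 177/2.1 = 84.29 MPa.
For a solid shaft σ_b = 32M/(πd³) and τ = 16T/(πd³), so the von Mises stress is σ' = (16/πd³)·√(4M²+3T²).
√(4M²+3T²) = √(4×(1.220×10^7)² + 3×(5.250×10^6)²) = 2.604×10^7 N·mm.
d³ = 16×2.604×10^7/(π×84.29) = 1.573×10^6 mm³.
d = 116.3 mm.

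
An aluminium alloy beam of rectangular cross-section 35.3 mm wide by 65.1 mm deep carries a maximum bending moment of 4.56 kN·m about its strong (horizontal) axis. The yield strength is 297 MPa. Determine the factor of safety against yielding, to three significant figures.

n = 1.62

Section modulus S = bh²/6 = 35.3×65.1²/6 = 24930 mm³.
σ = M/S = 4560000/24930 = 182.9 MPa.
n = 297/182.9 = 1.624.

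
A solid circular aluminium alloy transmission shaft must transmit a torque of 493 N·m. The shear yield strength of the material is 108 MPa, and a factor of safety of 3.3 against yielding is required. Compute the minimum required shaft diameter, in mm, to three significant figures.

Allowable shear stress τ_allow = 108/3.3 = 32.73 MPa.
For a solid shaft τ = 16T/(πd³), so d³ = 16T/(π τ_allow) = 16×493000/(π×32.73) = 76720 mm³.
d = (76720)^(1/3) = 42.49 mm.

d = 42.5 mm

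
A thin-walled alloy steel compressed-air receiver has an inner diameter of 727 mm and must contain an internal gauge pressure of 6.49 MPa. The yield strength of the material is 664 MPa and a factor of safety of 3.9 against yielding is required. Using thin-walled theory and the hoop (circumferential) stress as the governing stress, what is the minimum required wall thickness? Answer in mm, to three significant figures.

t = 13.9 mm

σ_allow = 664/3.9 = 170.3 MPa.
Hoop stress σ_h = pD/(2t), so t = pD/(2σ_allow) = 6.49×727/(2×170.3) = 13.86 mm.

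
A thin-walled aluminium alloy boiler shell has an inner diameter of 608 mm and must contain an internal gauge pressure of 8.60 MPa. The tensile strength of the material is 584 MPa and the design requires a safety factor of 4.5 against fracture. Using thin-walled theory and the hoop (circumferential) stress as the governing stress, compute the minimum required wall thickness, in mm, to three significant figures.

σ_allow = 584/4.5 = 129.8 MPa.
Hoop stress σ_h = pD/(2t), so t = pD/(2σ_allow) = 8.60×608/(2×129.8) = 20.15 mm.

t = 20.1 mm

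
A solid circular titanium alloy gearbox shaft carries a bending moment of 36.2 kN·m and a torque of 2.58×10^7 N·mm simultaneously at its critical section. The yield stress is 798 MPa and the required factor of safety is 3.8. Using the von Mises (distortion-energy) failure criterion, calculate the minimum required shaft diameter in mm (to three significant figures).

d = 127 mm

σ_allow = σ_y/n = 798/3.8 = 210.0 MPa.
For a solid shaft σ_b = 32M/(πd³) and τ = 16T/(πd³), so the von Mises stress is σ' = (16/πd³)·√(4M²+3T²).
√(4M²+3T²) = √(4×(3.620×10^7)² + 3×(2.580×10^7)²) = 8.508×10^7 N·mm.
d³ = 16×8.508×10^7/(π×210.0) = 2.063×10^6 mm³.
d = 127.3 mm.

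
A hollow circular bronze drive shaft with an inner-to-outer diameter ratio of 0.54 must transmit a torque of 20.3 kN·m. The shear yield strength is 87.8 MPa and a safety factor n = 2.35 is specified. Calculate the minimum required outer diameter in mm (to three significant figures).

τ_allow = 87.8/2.35 = 37.36 MPa.
For a hollow shaft τ = 16T/[πd_o³(1−k⁴)] with k = 0.54, so 1−k⁴ = 0.9150.
d_o³ = 16T/[π τ_allow (1−k⁴)] = 16×2.0300×10^7/(π×37.36×0.9150) = 3.024×10^6 mm³.
d_o = 144.6 mm.

d_o = 145 mm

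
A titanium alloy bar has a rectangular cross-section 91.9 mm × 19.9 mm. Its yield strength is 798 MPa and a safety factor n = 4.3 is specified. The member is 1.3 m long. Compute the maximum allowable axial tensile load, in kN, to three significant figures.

σ_allow = 798/4.3 = 185.6 MPa.
A = 91.9×19.9 = 1829 mm².
F_allow = σ_allow × A = 185.6×1829 = 339400 N.

F_allow = 339 kN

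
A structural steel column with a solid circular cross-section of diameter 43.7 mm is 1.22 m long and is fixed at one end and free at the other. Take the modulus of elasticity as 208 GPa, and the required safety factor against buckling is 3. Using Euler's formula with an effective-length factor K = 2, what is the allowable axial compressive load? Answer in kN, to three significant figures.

P_allow = 20.6 kN

I = πd⁴/64 = π×43.7⁴/64 = 179000 mm⁴.
Effective length L_e = KL = 2×1.22 m = 2440 mm.
Euler critical load P_cr = π²EI/L_e² = π²×208000×179000/2440² = 61730 N.
P_allow = P_cr/n = 61730/3 = 20580 N.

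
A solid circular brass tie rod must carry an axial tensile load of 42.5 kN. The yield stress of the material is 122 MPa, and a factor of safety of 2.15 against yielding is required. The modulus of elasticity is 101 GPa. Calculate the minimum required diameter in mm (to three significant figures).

d = 30.9 mm

Allowable stress σ_allow = 122/2.15 = 56.74 MPa.
Required area A = F/σ_allow = 42500/56.74 = 749.0 mm².
A = πd²/4 → d = √(4A/π) = 30.88 mm.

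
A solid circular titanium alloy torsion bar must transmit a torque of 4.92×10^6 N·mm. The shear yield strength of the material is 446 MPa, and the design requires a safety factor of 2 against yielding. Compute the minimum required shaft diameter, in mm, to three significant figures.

d = 48.3 mm

Allowable shear stress τ_allow = 446/2 = 223.0 MPa.
For a solid shaft τ = 16T/(πd³), so d³ = 16T/(π τ_allow) = 16×4920000/(π×223.0) = 112400 mm³.
d = (112400)^(1/3) = 48.26 mm.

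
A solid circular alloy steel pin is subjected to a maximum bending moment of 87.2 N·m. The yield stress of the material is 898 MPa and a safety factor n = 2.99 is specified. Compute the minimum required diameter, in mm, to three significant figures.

σ_allow = 898/2.99 = 300.3 MPa.
For a solid circular section σ = 32M/(πd³), so d³ = 32M/(π σ_allow) = 32×87200/(π×300.3) = 2957 mm³.
d = 14.35 mm.

d = 14.4 mm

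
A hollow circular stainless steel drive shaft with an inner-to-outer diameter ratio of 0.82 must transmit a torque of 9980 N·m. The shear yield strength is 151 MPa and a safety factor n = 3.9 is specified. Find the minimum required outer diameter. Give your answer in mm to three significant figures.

d_o = 134 mm

τ_allow = 151/3.9 = 38.72 MPa.
For a hollow shaft τ = 16T/[πd_o³(1−k⁴)] with k = 0.82, so 1−k⁴ = 0.5479.
d_o³ = 16T/[π τ_allow (1−k⁴)] = 16×9980000/(π×38.72×0.5479) = 2.396×10^6 mm³.
d_o = 133.8 mm.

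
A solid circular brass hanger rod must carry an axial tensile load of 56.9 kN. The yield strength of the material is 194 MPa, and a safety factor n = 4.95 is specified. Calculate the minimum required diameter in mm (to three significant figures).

Allowable stress σ_allow = 194/4.95 = 39.19 MPa.
Required area A = F/σ_allow = 56900/39.19 = 1452 mm².
A = πd²/4 → d = √(4A/π) = 42.99 mm.

d = 43.0 mm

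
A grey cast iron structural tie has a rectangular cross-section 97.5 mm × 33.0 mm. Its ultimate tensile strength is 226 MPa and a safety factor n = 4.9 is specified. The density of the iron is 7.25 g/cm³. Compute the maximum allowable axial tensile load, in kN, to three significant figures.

σ_allow = 226/4.9 = 46.12 MPa.
A = 97.5×33.0 = 3218 mm².
F_allow = σ_allow × A = 46.12×3218 = 148400 N.

F_allow = 148 kN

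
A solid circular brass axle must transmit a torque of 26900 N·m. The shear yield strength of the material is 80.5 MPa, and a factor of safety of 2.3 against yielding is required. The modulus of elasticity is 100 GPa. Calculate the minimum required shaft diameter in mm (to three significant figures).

Allowable shear stress τ_allow = 80.5/2.3 = 35.00 MPa.
For a solid shaft τ = 16T/(πd³), so d³ = 16T/(π τ_allow) = 16×2.6900×10^7/(π×35.00) = 3.914×10^6 mm³.
d = (3.914×10^6)^(1/3) = 157.6 mm.

d = 158 mm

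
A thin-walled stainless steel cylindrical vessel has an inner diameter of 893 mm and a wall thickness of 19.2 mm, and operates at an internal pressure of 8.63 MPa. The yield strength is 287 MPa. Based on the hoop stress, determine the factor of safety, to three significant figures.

σ_h = pD/(2t) = 8.63×893/(2×19.2) = 200.7 MPa.
n = 287/200.7 = 1.430.

n = 1.43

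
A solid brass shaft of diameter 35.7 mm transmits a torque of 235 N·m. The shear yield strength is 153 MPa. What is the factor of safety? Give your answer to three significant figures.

τ = 16T/(πd³) = 16×235000/(π×35.7³) = 26.30 MPa.
n = τ_limit/τ = 153/26.30 = 5.816.

n = 5.82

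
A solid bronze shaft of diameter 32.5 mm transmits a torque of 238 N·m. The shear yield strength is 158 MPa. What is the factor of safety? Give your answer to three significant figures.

τ = 16T/(πd³) = 16×238000/(π×32.5³) = 35.31 MPa.
n = τ_limit/τ = 158/35.31 = 4.475.

n = 4.47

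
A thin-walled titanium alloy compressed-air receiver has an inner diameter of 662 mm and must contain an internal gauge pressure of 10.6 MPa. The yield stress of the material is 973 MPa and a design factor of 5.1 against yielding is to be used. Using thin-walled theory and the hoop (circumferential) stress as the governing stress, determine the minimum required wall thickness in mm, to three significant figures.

t = 18.4 mm

σ_allow = 973/5.1 = 190.8 MPa.
Hoop stress σ_h = pD/(2t), so t = pD/(2σ_allow) = 10.6×662/(2×190.8) = 18.39 mm.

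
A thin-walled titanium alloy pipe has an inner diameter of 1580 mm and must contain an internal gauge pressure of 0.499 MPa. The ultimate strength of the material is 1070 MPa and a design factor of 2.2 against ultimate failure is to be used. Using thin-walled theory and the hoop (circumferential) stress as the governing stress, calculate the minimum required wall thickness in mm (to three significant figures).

σ_allow = 1070/2.2 = 486.4 MPa.
Hoop stress σ_h = pD/(2t), so t = pD/(2σ_allow) = 0.499×1580/(2×486.4) = 0.8105 mm.

t = 0.811 mm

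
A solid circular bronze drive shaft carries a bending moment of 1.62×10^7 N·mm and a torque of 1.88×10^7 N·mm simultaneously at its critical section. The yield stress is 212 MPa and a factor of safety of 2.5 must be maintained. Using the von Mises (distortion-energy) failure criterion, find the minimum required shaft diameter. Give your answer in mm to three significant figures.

σ_allow = σ_y/n = 212/2.5 = 84.80 MPa.
For a solid shaft σ_b = 32M/(πd³) and τ = 16T/(πd³), so the von Mises stress is σ' = (16/πd³)·√(4M²+3T²).
√(4M²+3T²) = √(4×(1.620×10^7)² + 3×(1.880×10^7)²) = 4.594×10^7 N·mm.
d³ = 16×4.594×10^7/(π×84.80) = 2.759×10^6 mm³.
d = 140.3 mm.

d = 140 mm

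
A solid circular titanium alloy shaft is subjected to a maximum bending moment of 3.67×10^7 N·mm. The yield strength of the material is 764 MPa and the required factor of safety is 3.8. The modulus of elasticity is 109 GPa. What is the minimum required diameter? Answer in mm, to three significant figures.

σ_allow = 764/3.8 = 201.1 MPa.
For a solid circular section σ = 32M/(πd³), so d³ = 32M/(π σ_allow) = 32×3.6700×10^7/(π×201.1) = 1.859×10^6 mm³.
d = 123.0 mm.

d = 123 mm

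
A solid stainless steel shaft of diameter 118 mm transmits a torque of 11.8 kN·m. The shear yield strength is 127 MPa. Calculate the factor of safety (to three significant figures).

n = 3.47

τ = 16T/(πd³) = 16×1.1800×10^7/(π×118³) = 36.58 MPa.
n = τ_limit/τ = 127/36.58 = 3.472.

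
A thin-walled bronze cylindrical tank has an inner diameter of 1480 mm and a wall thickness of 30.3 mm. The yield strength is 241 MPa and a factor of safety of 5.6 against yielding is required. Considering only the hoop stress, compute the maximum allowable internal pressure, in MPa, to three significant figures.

p_allow = 1.76 MPa

σ_allow = 241/5.6 = 43.04 MPa.
σ_h = pD/(2t) → p_allow = 2σ_allow t/D = 2×43.04×30.3/1480 = 1.762 MPa.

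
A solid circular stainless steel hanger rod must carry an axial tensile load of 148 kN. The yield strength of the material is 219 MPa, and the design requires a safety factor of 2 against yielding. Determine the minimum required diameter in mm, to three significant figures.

d = 41.5 mm

Allowable stress σ_allow = 219/2 = 109.5 MPa.
Required area A = F/σ_allow = 148000/109.5 = 1352 mm².
A = πd²/4 → d = √(4A/π) = 41.48 mm.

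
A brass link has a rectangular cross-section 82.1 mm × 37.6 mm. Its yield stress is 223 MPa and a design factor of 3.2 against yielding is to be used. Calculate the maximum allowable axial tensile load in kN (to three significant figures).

F_allow = 215 kN

σ_allow = 223/3.2 = 69.69 MPa.
A = 82.1×37.6 = 3087 mm².
F_allow = σ_allow × A = 69.69×3087 = 215100 N.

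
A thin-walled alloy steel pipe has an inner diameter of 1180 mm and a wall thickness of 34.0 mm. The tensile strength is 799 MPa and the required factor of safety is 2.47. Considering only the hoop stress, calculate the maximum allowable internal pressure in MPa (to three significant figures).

σ_allow = 799/2.47 = 323.5 MPa.
σ_h = pD/(2t) → p_allow = 2σ_allow t/D = 2×323.5×34.0/1180 = 18.64 MPa.

p_allow = 18.6 MPa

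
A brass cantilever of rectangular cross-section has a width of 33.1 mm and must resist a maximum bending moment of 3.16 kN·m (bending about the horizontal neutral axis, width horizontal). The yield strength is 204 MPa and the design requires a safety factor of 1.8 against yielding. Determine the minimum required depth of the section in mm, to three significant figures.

σ_allow = 204/1.8 = 113.3 MPa.
For a rectangular section σ = 6M/(bh²), so h² = 6M/(b σ_allow) = 6×3160000/(33.1×113.3) = 5054 mm².
h = 71.09 mm.

h = 71.1 mm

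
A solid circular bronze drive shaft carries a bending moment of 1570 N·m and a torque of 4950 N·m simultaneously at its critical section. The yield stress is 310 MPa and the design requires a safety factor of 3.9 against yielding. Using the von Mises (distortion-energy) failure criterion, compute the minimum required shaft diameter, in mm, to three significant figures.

d = 83.6 mm

σ_allow = σ_y/n = 310/3.9 = 79.49 MPa.
For a solid shaft σ_b = 32M/(πd³) and τ = 16T/(πd³), so the von Mises stress is σ' = (16/πd³)·√(4M²+3T²).
√(4M²+3T²) = √(4×(1.570×10^6)² + 3×(4.950×10^6)²) = 9.131×10^6 N·mm.
d³ = 16×9.131×10^6/(π×79.49) = 585000 mm³.
d = 83.64 mm.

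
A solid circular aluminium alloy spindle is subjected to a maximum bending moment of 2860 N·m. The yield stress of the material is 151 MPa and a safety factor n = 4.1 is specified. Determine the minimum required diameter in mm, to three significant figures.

d = 92.5 mm

σ_allow = 151/4.1 = 36.83 MPa.
For a solid circular section σ = 32M/(πd³), so d³ = 32M/(π σ_allow) = 32×2860000/(π×36.83) = 791000 mm³.
d = 92.48 mm.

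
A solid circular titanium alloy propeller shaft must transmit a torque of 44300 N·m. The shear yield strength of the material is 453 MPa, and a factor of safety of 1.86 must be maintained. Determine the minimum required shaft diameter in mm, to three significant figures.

Allowable shear stress τ_allow = 453/1.86 = 243.5 MPa.
For a solid shaft τ = 16T/(πd³), so d³ = 16T/(π τ_allow) = 16×4.4300×10^7/(π×243.5) = 926400 mm³.
d = (926400)^(1/3) = 97.48 mm.

d = 97.5 mm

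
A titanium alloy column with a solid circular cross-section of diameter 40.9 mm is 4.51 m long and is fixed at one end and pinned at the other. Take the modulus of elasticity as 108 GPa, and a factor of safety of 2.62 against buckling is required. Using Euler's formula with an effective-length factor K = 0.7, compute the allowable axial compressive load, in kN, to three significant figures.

I = πd⁴/64 = π×40.9⁴/64 = 137400 mm⁴.
Effective length L_e = KL = 0.7×4.51 m = 3157 mm.
Euler critical load P_cr = π²EI/L_e² = π²×108000×137400/3157² = 14690 N.
P_allow = P_cr/n = 14690/2.62 = 5607 N.

P_allow = 5.61 kN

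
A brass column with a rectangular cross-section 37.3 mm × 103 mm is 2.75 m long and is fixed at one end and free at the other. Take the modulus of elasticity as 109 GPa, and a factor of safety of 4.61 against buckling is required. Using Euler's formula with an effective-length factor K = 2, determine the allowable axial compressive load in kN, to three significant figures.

P_allow = 3.44 kN

Buckling occurs about the weak axis: I_min = h·b³/12 = 103×37.3³/12 = 445400 mm⁴ (b = 37.3 mm is the smaller dimension).
Effective length L_e = KL = 2×2.75 m = 5500 mm.
Euler critical load P_cr = π²EI/L_e² = π²×109000×445400/5500² = 15840 N.
P_allow = P_cr/n = 15840/4.61 = 3436 N.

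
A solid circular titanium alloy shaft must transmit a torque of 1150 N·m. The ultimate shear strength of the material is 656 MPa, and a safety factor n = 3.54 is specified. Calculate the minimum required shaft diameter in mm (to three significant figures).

d = 31.6 mm

Allowable shear stress τ_allow = 656/3.54 = 185.3 MPa.
For a solid shaft τ = 16T/(πd³), so d³ = 16T/(π τ_allow) = 16×1150000/(π×185.3) = 31610 mm³.
d = (31610)^(1/3) = 31.62 mm.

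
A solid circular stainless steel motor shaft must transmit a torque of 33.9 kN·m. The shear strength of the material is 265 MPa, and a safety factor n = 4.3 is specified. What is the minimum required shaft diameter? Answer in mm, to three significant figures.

Allowable shear stress τ_allow = 265/4.3 = 61.63 MPa.
For a solid shaft τ = 16T/(πd³), so d³ = 16T/(π τ_allow) = 16×3.3900×10^7/(π×61.63) = 2.802×10^6 mm³.
d = (2.802×10^6)^(1/3) = 141.0 mm.

d = 141 mm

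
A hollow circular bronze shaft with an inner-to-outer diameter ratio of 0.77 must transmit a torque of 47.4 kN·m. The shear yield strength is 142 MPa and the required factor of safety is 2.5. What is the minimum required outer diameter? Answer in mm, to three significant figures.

τ_allow = 142/2.5 = 56.80 MPa.
For a hollow shaft τ = 16T/[πd_o³(1−k⁴)] with k = 0.77, so 1−k⁴ = 0.6485.
d_o³ = 16T/[π τ_allow (1−k⁴)] = 16×4.7400×10^7/(π×56.80×0.6485) = 6.554×10^6 mm³.
d_o = 187.1 mm.

d_o = 187 mm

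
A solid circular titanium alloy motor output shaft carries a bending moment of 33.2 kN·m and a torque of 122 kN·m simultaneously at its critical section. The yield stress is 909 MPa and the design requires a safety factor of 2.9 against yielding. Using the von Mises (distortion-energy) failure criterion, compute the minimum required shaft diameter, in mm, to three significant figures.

d = 153 mm

σ_allow = σ_y/n = 909/2.9 = 313.4 MPa.
For a solid shaft σ_b = 32M/(πd³) and τ = 16T/(πd³), so the von Mises stress is σ' = (16/πd³)·√(4M²+3T²).
√(4M²+3T²) = √(4×(3.320×10^7)² + 3×(1.220×10^8)²) = 2.215×10^8 N·mm.
d³ = 16×2.215×10^8/(π×313.4) = 3.599×10^6 mm³.
d = 153.2 mm.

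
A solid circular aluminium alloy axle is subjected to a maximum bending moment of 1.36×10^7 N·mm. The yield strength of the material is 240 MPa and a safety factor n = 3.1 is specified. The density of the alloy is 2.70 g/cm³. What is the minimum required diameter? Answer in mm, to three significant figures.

σ_allow = 240/3.1 = 77.42 MPa.
For a solid circular section σ = 32M/(πd³), so d³ = 32M/(π σ_allow) = 32×1.3600×10^7/(π×77.42) = 1.789×10^6 mm³.
d = 121.4 mm.

d = 121 mm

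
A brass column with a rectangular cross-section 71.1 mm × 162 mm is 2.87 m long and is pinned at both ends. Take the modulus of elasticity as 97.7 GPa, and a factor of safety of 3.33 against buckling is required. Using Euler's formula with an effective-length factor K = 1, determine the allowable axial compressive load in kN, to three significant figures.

P_allow = 171 kN

Buckling occurs about the weak axis: I_min = h·b³/12 = 162×71.1³/12 = 4.852×10^6 mm⁴ (b = 71.1 mm is the smaller dimension).
Effective length L_e = KL = 1×2.87 m = 2870 mm.
Euler critical load P_cr = π²EI/L_e² = π²×97700×4.852×10^6/2870² = 568000 N.
P_allow = P_cr/n = 568000/3.33 = 170600 N.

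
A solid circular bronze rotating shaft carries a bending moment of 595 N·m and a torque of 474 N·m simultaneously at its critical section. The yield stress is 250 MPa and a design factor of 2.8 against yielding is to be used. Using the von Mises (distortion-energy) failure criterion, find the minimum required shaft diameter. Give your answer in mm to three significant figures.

σ_allow = σ_y/n = 250/2.8 = 89.29 MPa.
For a solid shaft σ_b = 32M/(πd³) and τ = 16T/(πd³), so the von Mises stress is σ' = (16/πd³)·√(4M²+3T²).
√(4M²+3T²) = √(4×(595000)² + 3×(474000)²) = 1.446×10^6 N·mm.
d³ = 16×1.446×10^6/(π×89.29) = 82470 mm³.
d = 43.53 mm.

d = 43.5 mm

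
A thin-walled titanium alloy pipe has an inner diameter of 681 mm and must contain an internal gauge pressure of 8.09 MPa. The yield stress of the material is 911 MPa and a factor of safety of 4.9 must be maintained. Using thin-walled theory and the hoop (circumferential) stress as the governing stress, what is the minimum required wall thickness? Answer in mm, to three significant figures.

t = 14.8 mm

σ_allow = 911/4.9 = 185.9 MPa.
Hoop stress σ_h = pD/(2t), so t = pD/(2σ_allow) = 8.09×681/(2×185.9) = 14.82 mm.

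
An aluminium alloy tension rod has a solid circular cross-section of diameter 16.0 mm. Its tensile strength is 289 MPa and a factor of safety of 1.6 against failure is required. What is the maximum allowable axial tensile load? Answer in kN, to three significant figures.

σ_allow = 289/1.6 = 180.6 MPa.
A = πd²/4 = π×16.0²/4 = 201.1 mm².
F_allow = σ_allow × A = 180.6×201.1 = 36320 N.

F_allow = 36.3 kN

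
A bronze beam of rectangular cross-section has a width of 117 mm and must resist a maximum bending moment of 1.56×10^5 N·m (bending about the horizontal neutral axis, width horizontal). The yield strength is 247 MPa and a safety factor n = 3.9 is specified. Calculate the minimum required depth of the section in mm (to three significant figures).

h = 355 mm

σ_allow = 247/3.9 = 63.33 MPa.
For a rectangular section σ = 6M/(bh²), so h² = 6M/(b σ_allow) = 6×1.5600×10^8/(117×63.33) = 126300 mm².
h = 355.4 mm.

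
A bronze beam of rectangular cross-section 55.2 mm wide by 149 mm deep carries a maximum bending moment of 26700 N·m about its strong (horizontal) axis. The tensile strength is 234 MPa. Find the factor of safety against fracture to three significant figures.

Section modulus S = bh²/6 = 55.2×149²/6 = 204200 mm³.
σ = M/S = 2.6700×10^7/204200 = 130.7 MPa.
n = 234/130.7 = 1.790.

n = 1.79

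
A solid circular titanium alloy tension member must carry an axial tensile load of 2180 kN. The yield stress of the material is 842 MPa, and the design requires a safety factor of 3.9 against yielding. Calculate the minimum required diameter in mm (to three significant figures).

Allowable stress σ_allow = 842/3.9 = 215.9 MPa.
Required area A = F/σ_allow = 2180000/215.9 = 10100 mm².
A = πd²/4 → d = √(4A/π) = 113.4 mm.

d = 113 mm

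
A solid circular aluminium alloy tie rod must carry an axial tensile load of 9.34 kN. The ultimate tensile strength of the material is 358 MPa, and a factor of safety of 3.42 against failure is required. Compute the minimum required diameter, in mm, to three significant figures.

d = 10.7 mm

Allowable stress σ_allow = 358/3.42 = 104.7 MPa.
Required area A = F/σ_allow = 9340.0/104.7 = 89.23 mm².
A = πd²/4 → d = √(4A/π) = 10.66 mm.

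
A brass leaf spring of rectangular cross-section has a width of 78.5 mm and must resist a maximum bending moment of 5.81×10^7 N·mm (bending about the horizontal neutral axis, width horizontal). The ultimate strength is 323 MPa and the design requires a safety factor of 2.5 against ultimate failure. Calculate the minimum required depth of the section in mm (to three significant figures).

σ_allow = 323/2.5 = 129.2 MPa.
For a rectangular section σ = 6M/(bh²), so h² = 6M/(b σ_allow) = 6×5.8100×10^7/(78.5×129.2) = 34370 mm².
h = 185.4 mm.

h = 185 mm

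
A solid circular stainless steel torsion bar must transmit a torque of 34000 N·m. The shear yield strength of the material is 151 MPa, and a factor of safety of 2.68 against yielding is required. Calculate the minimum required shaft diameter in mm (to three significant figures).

d = 145 mm

Allowable shear stress τ_allow = 151/2.68 = 56.34 MPa.
For a solid shaft τ = 16T/(πd³), so d³ = 16T/(π τ_allow) = 16×3.4000×10^7/(π×56.34) = 3.073×10^6 mm³.
d = (3.073×10^6)^(1/3) = 145.4 mm.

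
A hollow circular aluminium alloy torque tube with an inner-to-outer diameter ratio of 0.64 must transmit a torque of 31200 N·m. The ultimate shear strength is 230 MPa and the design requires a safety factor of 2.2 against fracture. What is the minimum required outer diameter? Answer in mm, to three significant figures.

d_o = 122 mm

τ_allow = 230/2.2 = 104.5 MPa.
For a hollow shaft τ = 16T/[πd_o³(1−k⁴)] with k = 0.64, so 1−k⁴ = 0.8322.
d_o³ = 16T/[π τ_allow (1−k⁴)] = 16×3.1200×10^7/(π×104.5×0.8322) = 1.826×10^6 mm³.
d_o = 122.2 mm.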